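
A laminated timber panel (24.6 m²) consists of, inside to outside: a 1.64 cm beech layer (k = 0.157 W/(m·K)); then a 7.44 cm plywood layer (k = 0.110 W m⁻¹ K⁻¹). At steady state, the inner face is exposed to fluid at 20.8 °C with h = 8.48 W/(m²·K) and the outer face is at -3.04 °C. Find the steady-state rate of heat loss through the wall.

Treat each layer as a resistance in series:
  R_conv,in = 1/(hA) = 1/(8.48·24.6) = 0.004794 K/W
  R_beech = L/(kA) = 0.0164/(0.157·24.6) = 0.004246 K/W
  R_plywood = L/(kA) = 0.0744/(0.110·24.6) = 0.02749 K/W
ΣR = 0.004794 + 0.004246 + 0.02749 = 0.03653 K/W
Q = ΔT/ΣR = (20.8 °C − -3.04 °C)/0.03653 = 653 W

Q = 653 W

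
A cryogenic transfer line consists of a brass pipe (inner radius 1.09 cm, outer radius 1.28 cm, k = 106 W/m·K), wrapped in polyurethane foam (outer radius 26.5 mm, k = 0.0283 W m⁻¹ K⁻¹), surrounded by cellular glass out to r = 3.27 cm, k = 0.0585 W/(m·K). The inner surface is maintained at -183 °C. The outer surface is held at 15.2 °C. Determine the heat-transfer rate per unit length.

Resistance network (inner→outer):
  R'_brass = ln(0.0128/0.0109)/(2πk) = 0.1607/(2π·106) = 2.413×10^-4 m·K/W
  R'_polyurethane foam = ln(0.0265/0.0128)/(2πk) = 0.7277/(2π·0.0283) = 4.092 m·K/W
  R'_cellular glass = ln(0.0327/0.0265)/(2πk) = 0.2102/(2π·0.0585) = 0.5720 m·K/W
ΣR = 2.413×10^-4 + 4.092 + 0.5720 = 4.664 m·K/W
Q' = ΔT/ΣR = (-183 °C − 15.2 °C)/4.664 = -42.5 W/m
(Negative Q' ⇒ heat flows inward; heat gain = 42.5 W/m.)

Q' = 42.5 W/m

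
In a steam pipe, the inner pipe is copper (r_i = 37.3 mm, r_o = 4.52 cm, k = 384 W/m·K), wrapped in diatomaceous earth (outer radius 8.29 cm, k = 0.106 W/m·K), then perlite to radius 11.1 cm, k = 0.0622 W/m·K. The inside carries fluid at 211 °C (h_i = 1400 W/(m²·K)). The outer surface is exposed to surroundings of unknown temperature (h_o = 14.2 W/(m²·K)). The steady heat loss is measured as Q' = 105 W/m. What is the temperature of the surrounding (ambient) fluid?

T_out = 26.0 °C

Series resistances:
  R'_conv,in = 1/(2πr h) = 1/(2π·0.0373·1400) = 0.003048 m·K/W
  R'_copper = ln(0.0452/0.0373)/(2πk) = 0.1921/(2π·384) = 7.962×10^-5 m·K/W
  R'_diatomaceous earth = ln(0.0829/0.0452)/(2πk) = 0.6065/(2π·0.106) = 0.9107 m·K/W
  R'_perlite = ln(0.111/0.0829)/(2πk) = 0.2919/(2π·0.0622) = 0.7469 m·K/W
  R'_conv,out = 1/(2πr h) = 1/(2π·0.111·14.2) = 0.1010 m·K/W
ΣR = 1.762 m·K/W
ΔT = Q'·ΣR = 105 × 1.762 = 185.0 K
Heat flows outward, so T_out = T_in − ΔT = 211 − 185.0 = 26.0 °C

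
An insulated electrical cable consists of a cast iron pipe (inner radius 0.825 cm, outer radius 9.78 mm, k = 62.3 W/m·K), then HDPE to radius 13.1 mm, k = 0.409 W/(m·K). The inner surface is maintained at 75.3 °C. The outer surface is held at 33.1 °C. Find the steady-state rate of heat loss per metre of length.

Q' = 370 W/m

Resistance network (inner→outer):
  R'_cast iron = ln(0.00978/0.00825)/(2πk) = 0.1701/(2π·62.3) = 4.346×10^-4 m·K/W
  R'_HDPE = ln(0.0131/0.00978)/(2πk) = 0.2923/(2π·0.409) = 0.1137 m·K/W
ΣR = 4.346×10^-4 + 0.1137 = 0.1141 m·K/W
Q' = ΔT/ΣR = (75.3 °C − 33.1 °C)/0.1141 = 370 W/m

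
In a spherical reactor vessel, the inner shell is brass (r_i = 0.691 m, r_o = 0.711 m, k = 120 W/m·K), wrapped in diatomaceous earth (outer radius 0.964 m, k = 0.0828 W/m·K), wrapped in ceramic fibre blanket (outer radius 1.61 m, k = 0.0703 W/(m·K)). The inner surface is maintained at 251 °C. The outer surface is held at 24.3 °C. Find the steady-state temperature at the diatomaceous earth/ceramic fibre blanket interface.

T = 154 °C

Series thermal resistances, inner to outer:
  R_brass = (1/0.691 − 1/0.711)/(4πk) = 0.04071/(4π·120) = 2.700×10^-5 K/W
  R_diatomaceous earth = (1/0.711 − 1/0.964)/(4πk) = 0.3691/(4π·0.0828) = 0.3548 K/W
  R_ceramic fibre blanket = (1/0.964 − 1/1.61)/(4πk) = 0.4162/(4π·0.0703) = 0.4712 K/W
ΣR = 2.700×10^-5 + 0.3548 + 0.4712 = 0.8260 K/W
Q = ΔT/ΣR = (251 °C − 24.3 °C)/0.8260 = 274.5 W
From the inner boundary to the diatomaceous earth/ceramic fibre blanket interface, ΣR_partial = 0.3548 K/W.
T_interface = T_in − Q·ΣR_partial = 251 °C − (274.5)(0.3548) = 154 °C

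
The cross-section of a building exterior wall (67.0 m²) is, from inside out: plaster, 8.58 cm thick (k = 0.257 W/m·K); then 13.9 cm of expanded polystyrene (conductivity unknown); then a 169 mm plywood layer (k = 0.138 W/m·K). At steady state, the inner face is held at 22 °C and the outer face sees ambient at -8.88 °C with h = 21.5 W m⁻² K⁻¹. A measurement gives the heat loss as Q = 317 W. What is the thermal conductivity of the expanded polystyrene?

ΣR = ΔT/Q = |22 − -8.88|/317 = 0.09741 K/W
Known resistances:
  R_plaster = L/(kA) = 0.0858/(0.257·67.0) = 0.004983 K/W
  R_plywood = L/(kA) = 0.169/(0.138·67.0) = 0.01828 K/W
  R_conv,out = 1/(hA) = 1/(21.5·67.0) = 6.942×10^-4 K/W
R_expanded polystyrene = ΣR − ΣR_known = 0.09741 − 0.02396 = 0.07345 K/W
L/(kA) = 0.07345 ⇒ k = 0.139/(0.07345·67.0) = 0.0282 W/m·K

k = 0.0282 W/m·K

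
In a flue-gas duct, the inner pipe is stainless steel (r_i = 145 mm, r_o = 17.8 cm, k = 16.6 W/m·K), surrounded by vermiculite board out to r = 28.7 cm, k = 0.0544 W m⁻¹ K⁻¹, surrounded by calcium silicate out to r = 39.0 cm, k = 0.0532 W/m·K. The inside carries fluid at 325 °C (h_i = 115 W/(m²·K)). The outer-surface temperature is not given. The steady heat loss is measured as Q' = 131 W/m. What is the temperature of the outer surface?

T_out = 20.2 °C

Sum the resistances:
  R'_conv,in = 1/(2πr h) = 1/(2π·0.145·115) = 0.009545 m·K/W
  R'_stainless steel = ln(0.178/0.145)/(2πk) = 0.2050/(2π·16.6) = 0.001966 m·K/W
  R'_vermiculite board = ln(0.287/0.178)/(2πk) = 0.4777/(2π·0.0544) = 1.398 m·K/W
  R'_calcium silicate = ln(0.390/0.287)/(2πk) = 0.3067/(2π·0.0532) = 0.9174 m·K/W
ΣR = 2.327 m·K/W
ΔT = Q'·ΣR = 131 × 2.327 = 304.8 K
Heat flows outward, so T_out = T_in − ΔT = 325 − 304.8 = 20.2 °C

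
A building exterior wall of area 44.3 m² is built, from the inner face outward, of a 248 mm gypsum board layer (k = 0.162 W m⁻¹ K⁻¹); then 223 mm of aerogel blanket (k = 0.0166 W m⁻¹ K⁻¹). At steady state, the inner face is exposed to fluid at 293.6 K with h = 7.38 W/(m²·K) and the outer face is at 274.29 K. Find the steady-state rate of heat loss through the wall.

Q = 56.7 W

Series thermal resistances, inner to outer:
  R_conv,in = 1/(hA) = 1/(7.38·44.3) = 0.003059 K/W
  R_gypsum board = L/(kA) = 0.248/(0.162·44.3) = 0.03456 K/W
  R_aerogel blanket = L/(kA) = 0.223/(0.0166·44.3) = 0.3032 K/W
ΣR = 0.003059 + 0.03456 + 0.3032 = 0.3408 K/W
Q = ΔT/ΣR = (293.6 K − 274.29 K)/0.3408 = 56.7 W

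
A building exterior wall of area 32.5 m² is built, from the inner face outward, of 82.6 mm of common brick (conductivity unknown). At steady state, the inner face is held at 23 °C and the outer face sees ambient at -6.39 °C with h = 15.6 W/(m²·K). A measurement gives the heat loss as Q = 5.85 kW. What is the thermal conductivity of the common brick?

ΣR = ΔT/Q = |23 − -6.39|/5850 = 0.005024 K/W
Known resistances:
  R_conv,out = 1/(hA) = 1/(15.6·32.5) = 0.001972 K/W
R_common brick = ΣR − ΣR_known = 0.005024 − 0.001972 = 0.003052 K/W
L/(kA) = 0.003052 ⇒ k = 0.0826/(0.003052·32.5) = 0.833 W/m·K

k = 0.833 W/m·K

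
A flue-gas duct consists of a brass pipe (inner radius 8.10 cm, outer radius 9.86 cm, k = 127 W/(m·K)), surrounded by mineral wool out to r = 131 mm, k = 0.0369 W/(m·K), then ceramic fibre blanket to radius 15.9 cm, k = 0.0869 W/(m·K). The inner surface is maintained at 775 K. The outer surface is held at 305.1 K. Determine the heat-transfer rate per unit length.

Q' = 297 W/m

Resistance network (inner→outer):
  R'_brass = ln(0.0986/0.0810)/(2πk) = 0.1966/(2π·127) = 2.464×10^-4 m·K/W
  R'_mineral wool = ln(0.131/0.0986)/(2πk) = 0.2841/(2π·0.0369) = 1.225 m·K/W
  R'_ceramic fibre blanket = ln(0.159/0.131)/(2πk) = 0.1937/(2π·0.0869) = 0.3548 m·K/W
ΣR = 2.464×10^-4 + 1.225 + 0.3548 = 1.580 m·K/W
Q' = ΔT/ΣR = (775 K − 305.1 K)/1.580 = 297 W/m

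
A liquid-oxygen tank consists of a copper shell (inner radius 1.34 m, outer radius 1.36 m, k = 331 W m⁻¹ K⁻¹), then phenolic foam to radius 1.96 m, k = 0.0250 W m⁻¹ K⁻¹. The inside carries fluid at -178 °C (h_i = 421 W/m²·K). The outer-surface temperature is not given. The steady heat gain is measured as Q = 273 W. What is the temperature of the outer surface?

Series resistances:
  R_conv,in = 1/(4πr²h) = 1/(4π·1.34²·421) = 1.053×10^-4 K/W
  R_copper = (1/1.34 − 1/1.36)/(4πk) = 0.01097/(4π·331) = 2.638×10^-6 K/W
  R_phenolic foam = (1/1.36 − 1/1.96)/(4πk) = 0.2251/(4π·0.0250) = 0.7165 K/W
ΣR = 0.7166 K/W
ΔT = Q·ΣR = 273 × 0.7166 = 195.6 K
Heat flows inward, so T_out = T_in + ΔT = -178 + 195.6 = 17.6 °C

T_out = 17.6 °C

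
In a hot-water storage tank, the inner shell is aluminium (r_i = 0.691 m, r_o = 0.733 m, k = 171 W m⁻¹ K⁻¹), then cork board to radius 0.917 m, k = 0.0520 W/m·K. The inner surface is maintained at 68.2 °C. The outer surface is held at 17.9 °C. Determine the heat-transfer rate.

Q = 120 W

Resistance network (inner→outer):
  R_aluminium = (1/0.691 − 1/0.733)/(4πk) = 0.08292/(4π·171) = 3.859×10^-5 K/W
  R_cork board = (1/0.733 − 1/0.917)/(4πk) = 0.2737/(4π·0.0520) = 0.4189 K/W
ΣR = 3.859×10^-5 + 0.4189 = 0.4189 K/W
Q = ΔT/ΣR = (68.2 °C − 17.9 °C)/0.4189 = 120 W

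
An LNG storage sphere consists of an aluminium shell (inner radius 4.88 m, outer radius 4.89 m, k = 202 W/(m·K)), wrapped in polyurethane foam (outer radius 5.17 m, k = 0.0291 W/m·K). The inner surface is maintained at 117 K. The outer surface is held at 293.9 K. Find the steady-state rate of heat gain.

Q = 5.84 kW

Resistance network (inner→outer):
  R_aluminium = (1/4.88 − 1/4.89)/(4πk) = 4.191×10^-4/(4π·202) = 1.651×10^-7 K/W
  R_polyurethane foam = (1/4.89 − 1/5.17)/(4πk) = 0.01108/(4π·0.0291) = 0.03029 K/W
ΣR = 1.651×10^-7 + 0.03029 = 0.03029 K/W
Q = ΔT/ΣR = (117 K − 293.9 K)/0.03029 = -5840 W
(Negative Q ⇒ heat flows inward; heat gain = 5840 W.)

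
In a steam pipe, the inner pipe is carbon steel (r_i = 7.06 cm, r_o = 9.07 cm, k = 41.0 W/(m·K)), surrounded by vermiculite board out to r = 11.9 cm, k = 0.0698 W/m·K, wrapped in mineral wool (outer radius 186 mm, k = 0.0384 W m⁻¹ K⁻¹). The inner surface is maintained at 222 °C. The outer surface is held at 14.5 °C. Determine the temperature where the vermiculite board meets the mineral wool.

T = 170 °C

Resistance network (inner→outer):
  R'_carbon steel = ln(0.0907/0.0706)/(2πk) = 0.2505/(2π·41.0) = 9.725×10^-4 m·K/W
  R'_vermiculite board = ln(0.119/0.0907)/(2πk) = 0.2716/(2π·0.0698) = 0.6192 m·K/W
  R'_mineral wool = ln(0.186/0.119)/(2πk) = 0.4466/(2π·0.0384) = 1.851 m·K/W
ΣR = 9.725×10^-4 + 0.6192 + 1.851 = 2.471 m·K/W
Q' = ΔT/ΣR = (222 °C − 14.5 °C)/2.471 = 83.97 W/m
From the inner boundary to the vermiculite board/mineral wool interface, ΣR_partial = 0.6202 m·K/W.
T_interface = T_in − Q'·ΣR_partial = 222 °C − (83.97)(0.6202) = 170 °C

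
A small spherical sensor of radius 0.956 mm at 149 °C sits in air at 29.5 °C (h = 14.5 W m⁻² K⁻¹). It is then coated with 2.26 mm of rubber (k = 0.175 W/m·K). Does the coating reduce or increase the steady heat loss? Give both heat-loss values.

Critical radius for a sphere: r_cr = 2k/h = 0.0241 m = 2.41 cm.
Outer radius after coating: r₂ = 9.56×10^-4 + 0.00226 = 0.003216 m.
Since r₁ < r_cr and r₂ ≤ r_cr, the coating moves toward the maximum at r_cr — heat loss rises.
Bare: R = 1/(4πr₁²h) = 6005 K/W; Q = 119.5/6005 = 0.0199 W.
Coated: R = R_cond + R_conv = 864.9 K/W; Q = 119.5/864.9 = 0.138 W.

increases: 0.0199 → 0.138 W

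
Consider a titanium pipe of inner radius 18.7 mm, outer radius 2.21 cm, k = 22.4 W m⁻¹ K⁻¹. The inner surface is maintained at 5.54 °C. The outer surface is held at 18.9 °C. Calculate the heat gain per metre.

Q' = 11.3 kW/m

Q' = 2πk·ΔT/ln(r₂/r₁) = 2π × 22.4 × 13.36 / ln(0.0221/0.0187) = 11300 W/m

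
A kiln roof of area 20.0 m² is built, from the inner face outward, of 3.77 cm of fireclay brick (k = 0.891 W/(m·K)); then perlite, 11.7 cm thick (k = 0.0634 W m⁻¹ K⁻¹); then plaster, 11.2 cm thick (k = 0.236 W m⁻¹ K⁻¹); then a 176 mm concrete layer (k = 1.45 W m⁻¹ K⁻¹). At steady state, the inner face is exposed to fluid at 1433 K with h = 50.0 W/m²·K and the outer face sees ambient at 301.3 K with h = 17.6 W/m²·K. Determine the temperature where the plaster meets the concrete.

T = 380 K

Treat each layer as a resistance in series:
  R_conv,in = 1/(hA) = 1/(50.0·20.0) = 0.001000 K/W
  R_fireclay brick = L/(kA) = 0.0377/(0.891·20.0) = 0.002116 K/W
  R_perlite = L/(kA) = 0.117/(0.0634·20.0) = 0.09227 K/W
  R_plaster = L/(kA) = 0.112/(0.236·20.0) = 0.02373 K/W
  R_concrete = L/(kA) = 0.176/(1.45·20.0) = 0.006069 K/W
  R_conv,out = 1/(hA) = 1/(17.6·20.0) = 0.002841 K/W
ΣR = 0.001000 + 0.002116 + 0.09227 + 0.02373 + 0.006069 + 0.002841 = 0.1280 K/W
Q = ΔT/ΣR = (1433 K − 301.3 K)/0.1280 = 8841 W
From the inner boundary to the plaster/concrete interface, ΣR_partial = 0.1191 K/W.
T_interface = T_in − Q·ΣR_partial = 1433 K − (8841)(0.1191) = 380 K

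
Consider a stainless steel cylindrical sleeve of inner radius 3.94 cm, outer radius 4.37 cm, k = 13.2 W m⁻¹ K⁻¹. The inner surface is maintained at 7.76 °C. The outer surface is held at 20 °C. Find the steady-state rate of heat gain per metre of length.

Q' = 9.80 kW/m

Q' = 2πk·ΔT/ln(r₂/r₁) = 2π × 13.2 × 12.24 / ln(0.0437/0.0394) = 9800 W/m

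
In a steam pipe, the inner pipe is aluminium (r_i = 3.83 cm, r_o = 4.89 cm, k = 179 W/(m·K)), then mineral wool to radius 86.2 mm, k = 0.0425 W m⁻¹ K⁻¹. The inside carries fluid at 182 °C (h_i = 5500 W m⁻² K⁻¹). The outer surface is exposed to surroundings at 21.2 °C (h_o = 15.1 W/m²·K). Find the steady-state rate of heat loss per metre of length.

Series thermal resistances, inner to outer:
  R'_conv,in = 1/(2πr h) = 1/(2π·0.0383·5500) = 7.555×10^-4 m·K/W
  R'_aluminium = ln(0.0489/0.0383)/(2πk) = 0.2443/(2π·179) = 2.172×10^-4 m·K/W
  R'_mineral wool = ln(0.0862/0.0489)/(2πk) = 0.5669/(2π·0.0425) = 2.123 m·K/W
  R'_conv,out = 1/(2πr h) = 1/(2π·0.0862·15.1) = 0.1223 m·K/W
ΣR = 7.555×10^-4 + 2.172×10^-4 + 2.123 + 0.1223 = 2.246 m·K/W
Q' = ΔT/ΣR = (182 °C − 21.2 °C)/2.246 = 71.6 W/m

Q' = 71.6 W/m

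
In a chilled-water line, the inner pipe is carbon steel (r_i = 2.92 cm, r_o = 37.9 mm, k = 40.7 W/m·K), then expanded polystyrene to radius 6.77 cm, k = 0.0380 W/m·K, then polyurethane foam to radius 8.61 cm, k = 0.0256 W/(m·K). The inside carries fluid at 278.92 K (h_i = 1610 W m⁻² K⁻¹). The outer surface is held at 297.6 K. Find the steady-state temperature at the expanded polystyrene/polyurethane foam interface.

Series thermal resistances, inner to outer:
  R'_conv,in = 1/(2πr h) = 1/(2π·0.0292·1610) = 0.003385 m·K/W
  R'_carbon steel = ln(0.0379/0.0292)/(2πk) = 0.2608/(2π·40.7) = 0.001020 m·K/W
  R'_expanded polystyrene = ln(0.0677/0.0379)/(2πk) = 0.5801/(2π·0.0380) = 2.430 m·K/W
  R'_polyurethane foam = ln(0.0861/0.0677)/(2πk) = 0.2404/(2π·0.0256) = 1.495 m·K/W
ΣR = 0.003385 + 0.001020 + 2.430 + 1.495 = 3.929 m·K/W
Q' = ΔT/ΣR = (278.92 K − 297.6 K)/3.929 = -4.754 W/m
From the inner boundary to the expanded polystyrene/polyurethane foam interface, ΣR_partial = 2.434 m·K/W.
T_interface = T_in − Q'·ΣR_partial = 278.92 K − (-4.754)(2.434) = 290.5 K

T = 290.5 K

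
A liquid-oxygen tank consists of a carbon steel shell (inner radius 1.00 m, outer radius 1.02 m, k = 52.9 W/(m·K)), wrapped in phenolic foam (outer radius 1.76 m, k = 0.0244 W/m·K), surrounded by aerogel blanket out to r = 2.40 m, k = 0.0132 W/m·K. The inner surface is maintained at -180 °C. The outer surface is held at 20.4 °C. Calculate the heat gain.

Q = 88.8 W

Treat each layer as a resistance in series:
  R_carbon steel = (1/1.00 − 1/1.02)/(4πk) = 0.01961/(4π·52.9) = 2.950×10^-5 K/W
  R_phenolic foam = (1/1.02 − 1/1.76)/(4πk) = 0.4122/(4π·0.0244) = 1.344 K/W
  R_aerogel blanket = (1/1.76 − 1/2.40)/(4πk) = 0.1515/(4π·0.0132) = 0.9134 K/W
ΣR = 2.950×10^-5 + 1.344 + 0.9134 = 2.257 K/W
Q = ΔT/ΣR = (-180 °C − 20.4 °C)/2.257 = -88.8 W
(Negative Q ⇒ heat flows inward; heat gain = 88.8 W.)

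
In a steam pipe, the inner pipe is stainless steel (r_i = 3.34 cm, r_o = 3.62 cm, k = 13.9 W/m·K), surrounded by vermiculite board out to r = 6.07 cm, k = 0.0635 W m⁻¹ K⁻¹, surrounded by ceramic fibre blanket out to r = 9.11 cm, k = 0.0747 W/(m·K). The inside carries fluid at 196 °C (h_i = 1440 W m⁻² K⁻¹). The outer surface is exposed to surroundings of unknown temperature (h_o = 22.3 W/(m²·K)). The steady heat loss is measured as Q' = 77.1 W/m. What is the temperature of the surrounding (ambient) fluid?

T_out = 23.1 °C

Sum the resistances:
  R'_conv,in = 1/(2πr h) = 1/(2π·0.0334·1440) = 0.003309 m·K/W
  R'_stainless steel = ln(0.0362/0.0334)/(2πk) = 0.08050/(2π·13.9) = 9.218×10^-4 m·K/W
  R'_vermiculite board = ln(0.0607/0.0362)/(2πk) = 0.5169/(2π·0.0635) = 1.296 m·K/W
  R'_ceramic fibre blanket = ln(0.0911/0.0607)/(2πk) = 0.4060/(2π·0.0747) = 0.8650 m·K/W
  R'_conv,out = 1/(2πr h) = 1/(2π·0.0911·22.3) = 0.07834 m·K/W
ΣR = 2.243 m·K/W
ΔT = Q'·ΣR = 77.1 × 2.243 = 172.9 K
Heat flows outward, so T_out = T_in − ΔT = 196 − 172.9 = 23.1 °C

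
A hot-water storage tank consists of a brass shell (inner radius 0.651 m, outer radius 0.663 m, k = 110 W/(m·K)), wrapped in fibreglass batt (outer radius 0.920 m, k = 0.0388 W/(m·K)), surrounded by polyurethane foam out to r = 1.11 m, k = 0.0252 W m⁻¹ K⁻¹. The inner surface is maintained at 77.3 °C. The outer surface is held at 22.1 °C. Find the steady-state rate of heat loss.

Q = 38.0 W

Treat each layer as a resistance in series:
  R_brass = (1/0.651 − 1/0.663)/(4πk) = 0.02780/(4π·110) = 2.011×10^-5 K/W
  R_fibreglass batt = (1/0.663 − 1/0.920)/(4πk) = 0.4213/(4π·0.0388) = 0.8642 K/W
  R_polyurethane foam = (1/0.920 − 1/1.11)/(4πk) = 0.1861/(4π·0.0252) = 0.5875 K/W
ΣR = 2.011×10^-5 + 0.8642 + 0.5875 = 1.452 K/W
Q = ΔT/ΣR = (77.3 °C − 22.1 °C)/1.452 = 38.0 W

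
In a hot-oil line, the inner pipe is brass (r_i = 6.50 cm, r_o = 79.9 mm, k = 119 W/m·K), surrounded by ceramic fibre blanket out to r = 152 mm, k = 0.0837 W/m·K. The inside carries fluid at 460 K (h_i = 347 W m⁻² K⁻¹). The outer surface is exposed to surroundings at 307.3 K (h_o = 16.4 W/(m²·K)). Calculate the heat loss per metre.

Treat each layer as a resistance in series:
  R'_conv,in = 1/(2πr h) = 1/(2π·0.0650·347) = 0.007056 m·K/W
  R'_brass = ln(0.0799/0.0650)/(2πk) = 0.2064/(2π·119) = 2.760×10^-4 m·K/W
  R'_ceramic fibre blanket = ln(0.152/0.0799)/(2πk) = 0.6431/(2π·0.0837) = 1.223 m·K/W
  R'_conv,out = 1/(2πr h) = 1/(2π·0.152·16.4) = 0.06385 m·K/W
ΣR = 0.007056 + 2.760×10^-4 + 1.223 + 0.06385 = 1.294 m·K/W
Q' = ΔT/ΣR = (460 K − 307.3 K)/1.294 = 118 W/m

Q' = 118 W/m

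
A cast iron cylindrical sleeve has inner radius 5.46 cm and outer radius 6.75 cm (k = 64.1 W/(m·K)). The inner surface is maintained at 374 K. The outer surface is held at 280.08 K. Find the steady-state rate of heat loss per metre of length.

Q' = 178 kW/m

Q' = 2πk·ΔT/ln(r₂/r₁) = 2π × 64.1 × 93.92 / ln(0.0675/0.0546) = 1.78×10^5 W/m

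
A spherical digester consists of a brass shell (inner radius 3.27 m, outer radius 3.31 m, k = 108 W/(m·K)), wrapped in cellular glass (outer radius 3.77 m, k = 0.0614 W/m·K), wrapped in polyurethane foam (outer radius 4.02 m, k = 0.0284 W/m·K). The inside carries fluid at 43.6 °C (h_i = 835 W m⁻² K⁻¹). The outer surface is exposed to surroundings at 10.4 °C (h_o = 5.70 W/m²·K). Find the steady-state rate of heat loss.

Q = 350 W

Treat each layer as a resistance in series:
  R_conv,in = 1/(4πr²h) = 1/(4π·3.27²·835) = 8.913×10^-6 K/W
  R_brass = (1/3.27 − 1/3.31)/(4πk) = 0.003696/(4π·108) = 2.723×10^-6 K/W
  R_cellular glass = (1/3.31 − 1/3.77)/(4πk) = 0.03686/(4π·0.0614) = 0.04778 K/W
  R_polyurethane foam = (1/3.77 − 1/4.02)/(4πk) = 0.01650/(4π·0.0284) = 0.04622 K/W
  R_conv,out = 1/(4πr²h) = 1/(4π·4.02²·5.70) = 8.639×10^-4 K/W
ΣR = 8.913×10^-6 + 2.723×10^-6 + 0.04778 + 0.04622 + 8.639×10^-4 = 0.09488 K/W
Q = ΔT/ΣR = (43.6 °C − 10.4 °C)/0.09488 = 350 W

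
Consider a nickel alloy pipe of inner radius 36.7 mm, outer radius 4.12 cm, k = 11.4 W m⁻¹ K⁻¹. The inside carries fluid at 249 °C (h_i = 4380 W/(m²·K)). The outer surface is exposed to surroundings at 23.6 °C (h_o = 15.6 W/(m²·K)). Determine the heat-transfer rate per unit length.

Treat each layer as a resistance in series:
  R'_conv,in = 1/(2πr h) = 1/(2π·0.0367·4380) = 9.901×10^-4 m·K/W
  R'_nickel alloy = ln(0.0412/0.0367)/(2πk) = 0.1157/(2π·11.4) = 0.001615 m·K/W
  R'_conv,out = 1/(2πr h) = 1/(2π·0.0412·15.6) = 0.2476 m·K/W
ΣR = 9.901×10^-4 + 0.001615 + 0.2476 = 0.2502 m·K/W
Q' = ΔT/ΣR = (249 °C − 23.6 °C)/0.2502 = 901 W/m

Q' = 901 W/m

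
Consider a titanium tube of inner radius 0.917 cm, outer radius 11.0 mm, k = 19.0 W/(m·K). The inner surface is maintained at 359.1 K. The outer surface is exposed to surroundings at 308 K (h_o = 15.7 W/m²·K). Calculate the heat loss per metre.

Resistance network (inner→outer):
  R'_titanium = ln(0.0110/0.00917)/(2πk) = 0.1820/(2π·19.0) = 0.001524 m·K/W
  R'_conv,out = 1/(2πr h) = 1/(2π·0.0110·15.7) = 0.9216 m·K/W
ΣR = 0.001524 + 0.9216 = 0.9231 m·K/W
Q' = ΔT/ΣR = (359.1 K − 308 K)/0.9231 = 55.4 W/m

Q' = 55.4 W/m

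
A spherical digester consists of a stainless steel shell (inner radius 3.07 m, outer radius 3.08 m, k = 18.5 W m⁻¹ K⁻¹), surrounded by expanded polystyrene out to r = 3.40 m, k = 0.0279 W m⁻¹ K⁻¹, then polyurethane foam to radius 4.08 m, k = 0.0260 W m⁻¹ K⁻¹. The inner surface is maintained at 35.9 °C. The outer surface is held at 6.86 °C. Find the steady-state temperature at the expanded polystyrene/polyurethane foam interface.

Series thermal resistances, inner to outer:
  R_stainless steel = (1/3.07 − 1/3.08)/(4πk) = 0.001058/(4π·18.5) = 4.549×10^-6 K/W
  R_expanded polystyrene = (1/3.08 − 1/3.40)/(4πk) = 0.03056/(4π·0.0279) = 0.08716 K/W
  R_polyurethane foam = (1/3.40 − 1/4.08)/(4πk) = 0.04902/(4π·0.0260) = 0.1500 K/W
ΣR = 4.549×10^-6 + 0.08716 + 0.1500 = 0.2372 K/W
Q = ΔT/ΣR = (35.9 °C − 6.86 °C)/0.2372 = 122.4 W
From the inner boundary to the expanded polystyrene/polyurethane foam interface, ΣR_partial = 0.08716 K/W.
T_interface = T_in − Q·ΣR_partial = 35.9 °C − (122.4)(0.08716) = 25.2 °C

T = 25.2 °C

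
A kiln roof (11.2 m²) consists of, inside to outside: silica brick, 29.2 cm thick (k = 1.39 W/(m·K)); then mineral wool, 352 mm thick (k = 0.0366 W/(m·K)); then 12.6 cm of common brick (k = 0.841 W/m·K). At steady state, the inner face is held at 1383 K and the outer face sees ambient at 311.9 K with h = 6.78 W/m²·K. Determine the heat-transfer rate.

Series thermal resistances, inner to outer:
  R_silica brick = L/(kA) = 0.292/(1.39·11.2) = 0.01876 K/W
  R_mineral wool = L/(kA) = 0.352/(0.0366·11.2) = 0.8587 K/W
  R_common brick = L/(kA) = 0.126/(0.841·11.2) = 0.01338 K/W
  R_conv,out = 1/(hA) = 1/(6.78·11.2) = 0.01317 K/W
ΣR = 0.01876 + 0.8587 + 0.01338 + 0.01317 = 0.9040 K/W
Q = ΔT/ΣR = (1383 K − 311.9 K)/0.9040 = 1180 W

Q = 1180 W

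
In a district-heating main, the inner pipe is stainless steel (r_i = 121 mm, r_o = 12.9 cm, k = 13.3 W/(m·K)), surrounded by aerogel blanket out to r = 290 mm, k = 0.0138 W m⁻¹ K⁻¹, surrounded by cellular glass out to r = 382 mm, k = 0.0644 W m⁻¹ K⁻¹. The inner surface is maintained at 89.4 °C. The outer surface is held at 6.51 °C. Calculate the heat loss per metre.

Q' = 8.27 W/m

Treat each layer as a resistance in series:
  R'_stainless steel = ln(0.129/0.121)/(2πk) = 0.06402/(2π·13.3) = 7.661×10^-4 m·K/W
  R'_aerogel blanket = ln(0.290/0.129)/(2πk) = 0.8101/(2π·0.0138) = 9.342 m·K/W
  R'_cellular glass = ln(0.382/0.290)/(2πk) = 0.2755/(2π·0.0644) = 0.6810 m·K/W
ΣR = 7.661×10^-4 + 9.342 + 0.6810 = 10.02 m·K/W
Q' = ΔT/ΣR = (89.4 °C − 6.51 °C)/10.02 = 8.27 W/m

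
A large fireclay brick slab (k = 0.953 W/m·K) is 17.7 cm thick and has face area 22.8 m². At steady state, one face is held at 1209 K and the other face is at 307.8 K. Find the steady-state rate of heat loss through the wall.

Q = kA·ΔT/L = 0.953 × 22.8 × |1209 K − 307.8 K| / 0.177 = 1.11×10^5 W

Q = 1.11×10^5 W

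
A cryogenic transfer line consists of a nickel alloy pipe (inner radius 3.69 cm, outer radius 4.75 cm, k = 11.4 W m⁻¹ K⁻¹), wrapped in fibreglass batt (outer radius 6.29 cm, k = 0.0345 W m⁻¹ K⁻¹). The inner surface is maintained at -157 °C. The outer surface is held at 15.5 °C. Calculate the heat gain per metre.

Resistance network (inner→outer):
  R'_nickel alloy = ln(0.0475/0.0369)/(2πk) = 0.2525/(2π·11.4) = 0.003525 m·K/W
  R'_fibreglass batt = ln(0.0629/0.0475)/(2πk) = 0.2808/(2π·0.0345) = 1.295 m·K/W
ΣR = 0.003525 + 1.295 = 1.299 m·K/W
Q' = ΔT/ΣR = (-157 °C − 15.5 °C)/1.299 = -133 W/m
(Negative Q' ⇒ heat flows inward; heat gain = 133 W/m.)

Q' = 133 W/m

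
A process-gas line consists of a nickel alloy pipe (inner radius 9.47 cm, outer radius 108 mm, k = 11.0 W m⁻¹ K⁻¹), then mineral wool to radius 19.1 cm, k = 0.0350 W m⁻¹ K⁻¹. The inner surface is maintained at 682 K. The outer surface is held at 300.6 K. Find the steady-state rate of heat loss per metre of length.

Q' = 147 W/m

Treat each layer as a resistance in series:
  R'_nickel alloy = ln(0.108/0.0947)/(2πk) = 0.1314/(2π·11.0) = 0.001901 m·K/W
  R'_mineral wool = ln(0.191/0.108)/(2πk) = 0.5701/(2π·0.0350) = 2.593 m·K/W
ΣR = 0.001901 + 2.593 = 2.595 m·K/W
Q' = ΔT/ΣR = (682 K − 300.6 K)/2.595 = 147 W/m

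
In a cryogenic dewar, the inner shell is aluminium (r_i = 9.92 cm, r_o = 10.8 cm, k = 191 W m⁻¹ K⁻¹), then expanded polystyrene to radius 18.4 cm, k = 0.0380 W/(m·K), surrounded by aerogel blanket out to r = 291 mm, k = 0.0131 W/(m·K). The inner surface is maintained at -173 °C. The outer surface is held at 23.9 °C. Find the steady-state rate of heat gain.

Q = 9.77 W

Treat each layer as a resistance in series:
  R_aluminium = (1/0.0992 − 1/0.108)/(4πk) = 0.8214/(4π·191) = 3.422×10^-4 K/W
  R_expanded polystyrene = (1/0.108 − 1/0.184)/(4πk) = 3.824/(4π·0.0380) = 8.009 K/W
  R_aerogel blanket = (1/0.184 − 1/0.291)/(4πk) = 1.998/(4π·0.0131) = 12.14 K/W
ΣR = 3.422×10^-4 + 8.009 + 12.14 = 20.15 K/W
Q = ΔT/ΣR = (-173 °C − 23.9 °C)/20.15 = -9.77 W
(Negative Q ⇒ heat flows inward; heat gain = 9.77 W.)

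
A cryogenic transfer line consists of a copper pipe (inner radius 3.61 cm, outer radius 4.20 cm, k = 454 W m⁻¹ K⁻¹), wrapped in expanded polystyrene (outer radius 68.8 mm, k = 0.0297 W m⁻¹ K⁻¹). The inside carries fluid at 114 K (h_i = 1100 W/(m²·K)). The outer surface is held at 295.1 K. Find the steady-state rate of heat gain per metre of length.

Resistance network (inner→outer):
  R'_conv,in = 1/(2πr h) = 1/(2π·0.0361·1100) = 0.004008 m·K/W
  R'_copper = ln(0.0420/0.0361)/(2πk) = 0.1514/(2π·454) = 5.307×10^-5 m·K/W
  R'_expanded polystyrene = ln(0.0688/0.0420)/(2πk) = 0.4935/(2π·0.0297) = 2.645 m·K/W
ΣR = 0.004008 + 5.307×10^-5 + 2.645 = 2.649 m·K/W
Q' = ΔT/ΣR = (114 K − 295.1 K)/2.649 = -68.4 W/m
(Negative Q' ⇒ heat flows inward; heat gain = 68.4 W/m.)

Q' = 68.4 W/m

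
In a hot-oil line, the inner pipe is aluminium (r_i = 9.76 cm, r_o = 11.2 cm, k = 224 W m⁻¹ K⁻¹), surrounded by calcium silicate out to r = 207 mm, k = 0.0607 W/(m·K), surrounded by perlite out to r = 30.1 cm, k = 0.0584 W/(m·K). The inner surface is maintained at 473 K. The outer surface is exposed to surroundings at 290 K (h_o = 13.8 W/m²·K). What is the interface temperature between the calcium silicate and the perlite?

Resistance network (inner→outer):
  R'_aluminium = ln(0.112/0.0976)/(2πk) = 0.1376/(2π·224) = 9.778×10^-5 m·K/W
  R'_calcium silicate = ln(0.207/0.112)/(2πk) = 0.6142/(2π·0.0607) = 1.610 m·K/W
  R'_perlite = ln(0.301/0.207)/(2πk) = 0.3744/(2π·0.0584) = 1.020 m·K/W
  R'_conv,out = 1/(2πr h) = 1/(2π·0.301·13.8) = 0.03832 m·K/W
ΣR = 9.778×10^-5 + 1.610 + 1.020 + 0.03832 = 2.668 m·K/W
Q' = ΔT/ΣR = (473 K − 290 K)/2.668 = 68.59 W/m
From the inner boundary to the calcium silicate/perlite interface, ΣR_partial = 1.610 m·K/W.
T_interface = T_in − Q'·ΣR_partial = 473 K − (68.59)(1.610) = 362.6 K

T = 362.6 K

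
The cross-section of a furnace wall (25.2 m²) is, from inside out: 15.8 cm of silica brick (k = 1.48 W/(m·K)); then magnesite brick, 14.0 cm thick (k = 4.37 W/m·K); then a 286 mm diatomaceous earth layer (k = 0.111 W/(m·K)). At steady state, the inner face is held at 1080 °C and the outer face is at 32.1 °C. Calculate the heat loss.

Series thermal resistances, inner to outer:
  R_silica brick = L/(kA) = 0.158/(1.48·25.2) = 0.004236 K/W
  R_magnesite brick = L/(kA) = 0.140/(4.37·25.2) = 0.001271 K/W
  R_diatomaceous earth = L/(kA) = 0.286/(0.111·25.2) = 0.1022 K/W
ΣR = 0.004236 + 0.001271 + 0.1022 = 0.1077 K/W
Q = ΔT/ΣR = (1080 °C − 32.1 °C)/0.1077 = 9730 W

Q = 9.73 kW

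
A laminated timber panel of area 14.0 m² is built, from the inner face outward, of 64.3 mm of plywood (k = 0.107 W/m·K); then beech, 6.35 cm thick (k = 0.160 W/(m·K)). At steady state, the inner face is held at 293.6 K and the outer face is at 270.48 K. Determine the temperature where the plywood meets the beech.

Series thermal resistances, inner to outer:
  R_plywood = L/(kA) = 0.0643/(0.107·14.0) = 0.04292 K/W
  R_beech = L/(kA) = 0.0635/(0.160·14.0) = 0.02835 K/W
ΣR = 0.04292 + 0.02835 = 0.07127 K/W
Q = ΔT/ΣR = (293.6 K − 270.48 K)/0.07127 = 324.4 W
From the inner boundary to the plywood/beech interface, ΣR_partial = 0.04292 K/W.
T_interface = T_in − Q·ΣR_partial = 293.6 K − (324.4)(0.04292) = 279.68 K

T = 279.68 K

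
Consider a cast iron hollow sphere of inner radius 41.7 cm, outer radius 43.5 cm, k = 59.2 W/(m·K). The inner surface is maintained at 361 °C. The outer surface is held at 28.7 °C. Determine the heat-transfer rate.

Q = 2490 kW

Q = 4πk·ΔT/(1/r₁ − 1/r₂) = 4π × 59.2 × 332.3 / (1/0.417 − 1/0.435) = 2.49×10^6 W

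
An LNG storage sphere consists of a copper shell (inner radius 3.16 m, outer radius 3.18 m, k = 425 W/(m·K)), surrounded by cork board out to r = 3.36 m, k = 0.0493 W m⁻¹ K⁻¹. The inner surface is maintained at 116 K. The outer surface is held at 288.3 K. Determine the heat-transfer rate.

Q = 6.34 kW

Treat each layer as a resistance in series:
  R_copper = (1/3.16 − 1/3.18)/(4πk) = 0.001990/(4π·425) = 3.727×10^-7 K/W
  R_cork board = (1/3.18 − 1/3.36)/(4πk) = 0.01685/(4π·0.0493) = 0.02719 K/W
ΣR = 3.727×10^-7 + 0.02719 = 0.02719 K/W
Q = ΔT/ΣR = (116 K − 288.3 K)/0.02719 = -6340 W
(Negative Q ⇒ heat flows inward; heat gain = 6340 W.)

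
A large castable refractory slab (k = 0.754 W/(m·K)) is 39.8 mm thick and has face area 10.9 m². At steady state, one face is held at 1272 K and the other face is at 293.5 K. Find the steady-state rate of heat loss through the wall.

Q = 202 kW

Q = kA·ΔT/L = 0.754 × 10.9 × |1272 K − 293.5 K| / 0.0398 = 2.02×10^5 W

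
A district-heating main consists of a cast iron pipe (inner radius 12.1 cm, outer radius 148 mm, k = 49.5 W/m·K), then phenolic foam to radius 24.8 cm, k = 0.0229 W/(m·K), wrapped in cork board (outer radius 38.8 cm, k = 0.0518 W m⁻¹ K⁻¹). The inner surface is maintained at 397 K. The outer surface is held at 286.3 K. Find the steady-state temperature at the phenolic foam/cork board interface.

T = 317.0 K

Series thermal resistances, inner to outer:
  R'_cast iron = ln(0.148/0.121)/(2πk) = 0.2014/(2π·49.5) = 6.476×10^-4 m·K/W
  R'_phenolic foam = ln(0.248/0.148)/(2πk) = 0.5162/(2π·0.0229) = 3.588 m·K/W
  R'_cork board = ln(0.388/0.248)/(2πk) = 0.4476/(2π·0.0518) = 1.375 m·K/W
ΣR = 6.476×10^-4 + 3.588 + 1.375 = 4.964 m·K/W
Q' = ΔT/ΣR = (397 K − 286.3 K)/4.964 = 22.30 W/m
From the inner boundary to the phenolic foam/cork board interface, ΣR_partial = 3.589 m·K/W.
T_interface = T_in − Q'·ΣR_partial = 397 K − (22.30)(3.589) = 317.0 K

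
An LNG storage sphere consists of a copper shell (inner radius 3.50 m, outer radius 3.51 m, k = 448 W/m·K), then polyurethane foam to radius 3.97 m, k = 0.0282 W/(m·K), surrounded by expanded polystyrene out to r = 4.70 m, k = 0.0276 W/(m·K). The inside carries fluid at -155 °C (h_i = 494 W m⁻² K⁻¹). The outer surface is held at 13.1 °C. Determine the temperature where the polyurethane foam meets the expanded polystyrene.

T = -79.0 °C

Treat each layer as a resistance in series:
  R_conv,in = 1/(4πr²h) = 1/(4π·3.50²·494) = 1.315×10^-5 K/W
  R_copper = (1/3.50 − 1/3.51)/(4πk) = 8.140×10^-4/(4π·448) = 1.446×10^-7 K/W
  R_polyurethane foam = (1/3.51 − 1/3.97)/(4πk) = 0.03301/(4π·0.0282) = 0.09315 K/W
  R_expanded polystyrene = (1/3.97 − 1/4.70)/(4πk) = 0.03912/(4π·0.0276) = 0.1128 K/W
ΣR = 1.315×10^-5 + 1.446×10^-7 + 0.09315 + 0.1128 = 0.2060 K/W
Q = ΔT/ΣR = (-155 °C − 13.1 °C)/0.2060 = -816.0 W
From the inner boundary to the polyurethane foam/expanded polystyrene interface, ΣR_partial = 0.09316 K/W.
T_interface = T_in − Q·ΣR_partial = -155 °C − (-816.0)(0.09316) = -79.0 °C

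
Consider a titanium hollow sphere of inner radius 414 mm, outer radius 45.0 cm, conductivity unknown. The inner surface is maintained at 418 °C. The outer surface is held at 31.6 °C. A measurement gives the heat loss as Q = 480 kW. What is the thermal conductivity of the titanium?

k = 19.1 W/m·K

ΣR = ΔT/Q = |418 − 31.6|/4.80×10^5 = 8.050×10^-4 K/W
(1/r₁−1/r₂)/(4πk) = 8.050×10^-4 ⇒ k = 0.1932/(4π·8.050×10^-4) = 19.1 W/m·K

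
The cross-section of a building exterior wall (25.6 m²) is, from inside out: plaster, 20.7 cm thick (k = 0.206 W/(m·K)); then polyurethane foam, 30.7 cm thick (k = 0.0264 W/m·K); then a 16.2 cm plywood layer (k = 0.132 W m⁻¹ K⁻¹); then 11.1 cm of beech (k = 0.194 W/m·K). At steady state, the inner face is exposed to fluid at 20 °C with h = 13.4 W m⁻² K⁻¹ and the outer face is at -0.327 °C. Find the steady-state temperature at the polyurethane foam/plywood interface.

T = 2.19 °C

Treat each layer as a resistance in series:
  R_conv,in = 1/(hA) = 1/(13.4·25.6) = 0.002915 K/W
  R_plaster = L/(kA) = 0.207/(0.206·25.6) = 0.03925 K/W
  R_polyurethane foam = L/(kA) = 0.307/(0.0264·25.6) = 0.4542 K/W
  R_plywood = L/(kA) = 0.162/(0.132·25.6) = 0.04794 K/W
  R_beech = L/(kA) = 0.111/(0.194·25.6) = 0.02235 K/W
ΣR = 0.002915 + 0.03925 + 0.4542 + 0.04794 + 0.02235 = 0.5667 K/W
Q = ΔT/ΣR = (20 °C − -0.327 °C)/0.5667 = 35.87 W
From the inner boundary to the polyurethane foam/plywood interface, ΣR_partial = 0.4964 K/W.
T_interface = T_in − Q·ΣR_partial = 20 °C − (35.87)(0.4964) = 2.19 °C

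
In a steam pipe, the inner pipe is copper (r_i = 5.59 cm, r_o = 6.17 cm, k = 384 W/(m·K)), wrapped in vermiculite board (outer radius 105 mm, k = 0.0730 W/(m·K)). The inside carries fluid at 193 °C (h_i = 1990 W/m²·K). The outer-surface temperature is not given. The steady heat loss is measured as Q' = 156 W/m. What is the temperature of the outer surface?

Series resistances:
  R'_conv,in = 1/(2πr h) = 1/(2π·0.0559·1990) = 0.001431 m·K/W
  R'_copper = ln(0.0617/0.0559)/(2πk) = 0.09872/(2π·384) = 4.092×10^-5 m·K/W
  R'_vermiculite board = ln(0.105/0.0617)/(2πk) = 0.5317/(2π·0.0730) = 1.159 m·K/W
ΣR = 1.161 m·K/W
ΔT = Q'·ΣR = 156 × 1.161 = 181.1 K
Heat flows outward, so T_out = T_in − ΔT = 193 − 181.1 = 11.9 °C

T_out = 11.9 °C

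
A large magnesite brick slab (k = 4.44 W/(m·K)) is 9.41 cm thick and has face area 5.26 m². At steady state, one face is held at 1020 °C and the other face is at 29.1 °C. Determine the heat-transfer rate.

Q = kA·ΔT/L = 4.44 × 5.26 × |1020 °C − 29.1 °C| / 0.0941 = 2.46×10^5 W

Q = 2.46×10^5 W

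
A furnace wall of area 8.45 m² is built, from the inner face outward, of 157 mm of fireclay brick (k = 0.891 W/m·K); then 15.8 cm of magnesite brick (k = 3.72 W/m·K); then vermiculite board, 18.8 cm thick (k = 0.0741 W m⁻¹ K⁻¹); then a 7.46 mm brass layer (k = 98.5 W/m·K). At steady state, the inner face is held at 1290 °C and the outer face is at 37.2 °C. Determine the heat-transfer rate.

Resistance network (inner→outer):
  R_fireclay brick = L/(kA) = 0.157/(0.891·8.45) = 0.02085 K/W
  R_magnesite brick = L/(kA) = 0.158/(3.72·8.45) = 0.005026 K/W
  R_vermiculite board = L/(kA) = 0.188/(0.0741·8.45) = 0.3002 K/W
  R_brass = L/(kA) = 0.00746/(98.5·8.45) = 8.963×10^-6 K/W
ΣR = 0.02085 + 0.005026 + 0.3002 + 8.963×10^-6 = 0.3261 K/W
Q = ΔT/ΣR = (1290 °C − 37.2 °C)/0.3261 = 3840 W

Q = 3840 W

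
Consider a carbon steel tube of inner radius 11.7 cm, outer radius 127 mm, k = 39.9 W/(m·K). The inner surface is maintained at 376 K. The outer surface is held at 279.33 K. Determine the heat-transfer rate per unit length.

Q' = 296 kW/m

Q' = 2πk·ΔT/ln(r₂/r₁) = 2π × 39.9 × 96.67 / ln(0.127/0.117) = 2.96×10^5 W/m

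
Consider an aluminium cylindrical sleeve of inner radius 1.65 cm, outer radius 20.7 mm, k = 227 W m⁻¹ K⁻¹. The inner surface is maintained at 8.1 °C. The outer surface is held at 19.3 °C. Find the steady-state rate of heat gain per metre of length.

Q' = 70.4 kW/m

Q' = 2πk·ΔT/ln(r₂/r₁) = 2π × 227 × 11.2 / ln(0.0207/0.0165) = 70400 W/m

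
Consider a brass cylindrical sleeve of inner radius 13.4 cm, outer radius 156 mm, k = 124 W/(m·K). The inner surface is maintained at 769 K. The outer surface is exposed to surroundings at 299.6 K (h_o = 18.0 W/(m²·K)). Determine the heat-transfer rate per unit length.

Q' = 8.25 kW/m

Treat each layer as a resistance in series:
  R'_brass = ln(0.156/0.134)/(2πk) = 0.1520/(2π·124) = 1.951×10^-4 m·K/W
  R'_conv,out = 1/(2πr h) = 1/(2π·0.156·18.0) = 0.05668 m·K/W
ΣR = 1.951×10^-4 + 0.05668 = 0.05688 m·K/W
Q' = ΔT/ΣR = (769 K − 299.6 K)/0.05688 = 8250 W/m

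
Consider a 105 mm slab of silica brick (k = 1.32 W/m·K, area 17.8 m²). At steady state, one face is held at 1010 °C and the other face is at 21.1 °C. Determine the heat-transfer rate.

Q = kA·ΔT/L = 1.32 × 17.8 × |1010 °C − 21.1 °C| / 0.105 = 2.21×10^5 W

Q = 221 kW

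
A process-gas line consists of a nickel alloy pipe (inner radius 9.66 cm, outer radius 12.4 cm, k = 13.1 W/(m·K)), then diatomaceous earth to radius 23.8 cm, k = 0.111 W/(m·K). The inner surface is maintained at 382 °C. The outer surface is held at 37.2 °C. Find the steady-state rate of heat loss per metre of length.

Series thermal resistances, inner to outer:
  R'_nickel alloy = ln(0.124/0.0966)/(2πk) = 0.2497/(2π·13.1) = 0.003034 m·K/W
  R'_diatomaceous earth = ln(0.238/0.124)/(2πk) = 0.6520/(2π·0.111) = 0.9348 m·K/W
ΣR = 0.003034 + 0.9348 = 0.9378 m·K/W
Q' = ΔT/ΣR = (382 °C − 37.2 °C)/0.9378 = 368 W/m

Q' = 368 W/m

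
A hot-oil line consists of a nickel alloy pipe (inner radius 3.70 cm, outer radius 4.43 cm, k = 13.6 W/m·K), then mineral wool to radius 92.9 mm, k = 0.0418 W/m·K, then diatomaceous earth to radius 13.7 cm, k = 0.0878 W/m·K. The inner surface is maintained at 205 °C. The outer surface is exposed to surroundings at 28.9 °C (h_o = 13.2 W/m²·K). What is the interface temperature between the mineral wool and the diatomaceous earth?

T = 67.5 °C

Treat each layer as a resistance in series:
  R'_nickel alloy = ln(0.0443/0.0370)/(2πk) = 0.1801/(2π·13.6) = 0.002107 m·K/W
  R'_mineral wool = ln(0.0929/0.0443)/(2πk) = 0.7405/(2π·0.0418) = 2.820 m·K/W
  R'_diatomaceous earth = ln(0.137/0.0929)/(2πk) = 0.3885/(2π·0.0878) = 0.7042 m·K/W
  R'_conv,out = 1/(2πr h) = 1/(2π·0.137·13.2) = 0.08801 m·K/W
ΣR = 0.002107 + 2.820 + 0.7042 + 0.08801 = 3.614 m·K/W
Q' = ΔT/ΣR = (205 °C − 28.9 °C)/3.614 = 48.73 W/m
From the inner boundary to the mineral wool/diatomaceous earth interface, ΣR_partial = 2.822 m·K/W.
T_interface = T_in − Q'·ΣR_partial = 205 °C − (48.73)(2.822) = 67.5 °C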